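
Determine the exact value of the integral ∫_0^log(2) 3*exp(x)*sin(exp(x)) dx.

-3*cos(2) + 3*cos(1)

Let u = exp(x), so du = exp(x) dx. When x = 0, u = 1; when x = log(2), u = 2.
The integral becomes 3·∫ sin(u) du from 1 to 2, with antiderivative -3*cos(u).
Back in x: F(x) = -3*cos(exp(x)).
Then F(log(2)) - F(0) = (-3*cos(2)) - (-3*cos(1)) = -3*cos(2) + 3*cos(1).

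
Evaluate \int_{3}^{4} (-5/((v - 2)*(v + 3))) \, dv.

Factor the denominator: v**2 + v - 6 = (v + 3)(v - 2).
Partial fractions: -5/((v - 2)*(v + 3)) = 1/(v + 3) - 1/(v - 2).
An antiderivative is F(v) = -log(v - 2) + log(v + 3).
Then F(4) - F(3) = (log(7/2)) - (log(6)) = log(7/12).

log(7/12)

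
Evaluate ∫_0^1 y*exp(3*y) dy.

Integrate by parts once (u = y, dv = exp(3*y) dy).
An antiderivative is F(y) = (3*y - 1)*exp(3*y)/9.
Then F(1) - F(0) = (2*exp(3)/9) - (-1/9) = 1/9 + 2*exp(3)/9.

1/9 + 2*exp(3)/9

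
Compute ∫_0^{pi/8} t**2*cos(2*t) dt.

sqrt(2)*(-32 + pi**2 + 8*pi)/256

Integrate by parts twice (u = t^2, dv = cos(2*t) dt).
An antiderivative is F(t) = t**2*sin(2*t)/2 + t*cos(2*t)/2 - sin(2*t)/4.
Then F(pi/8) - F(0) = (sqrt(2)*(-32 + pi**2 + 8*pi)/256) - (0) = sqrt(2)*(-32 + pi**2 + 8*pi)/256.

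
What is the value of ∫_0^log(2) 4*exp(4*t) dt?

Let u = exp(t), so du = exp(t) dt. When t = 0, u = 1; when t = log(2), u = 2.
The integral becomes 4·∫ u**3 du from 1 to 2, with antiderivative u**4.
Back in t: F(t) = exp(4*t).
Then F(log(2)) - F(0) = (16) - (1) = 15.

15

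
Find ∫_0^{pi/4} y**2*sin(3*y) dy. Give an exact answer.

-2/27 - sqrt(2)/27 + sqrt(2)*pi/36 + sqrt(2)*pi**2/96

Integrate by parts twice (u = y^2, dv = sin(3*y) dy).
An antiderivative is F(y) = -y**2*cos(3*y)/3 + 2*y*sin(3*y)/9 + 2*cos(3*y)/27.
Then F(pi/4) - F(0) = (sqrt(2)*(-32 + 24*pi + 9*pi**2)/864) - (2/27) = -2/27 - sqrt(2)/27 + sqrt(2)*pi/36 + sqrt(2)*pi**2/96.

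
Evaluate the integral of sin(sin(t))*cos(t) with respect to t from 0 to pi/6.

Let u = sin(t), so du = cos(t) dt. When t = 0, u = 0; when t = pi/6, u = 1/2.
The integral becomes ∫ sin(u) du from 0 to 1/2, with antiderivative -cos(u).
Back in t: F(t) = -cos(sin(t)).
Then F(pi/6) - F(0) = (-cos(1/2)) - (-1) = 1 - cos(1/2).

1 - cos(1/2)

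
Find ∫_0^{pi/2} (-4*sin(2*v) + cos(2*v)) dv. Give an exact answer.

An antiderivative is F(v) = sin(2*v)/2 + 2*cos(2*v).
Then F(pi/2) - F(0) = (-2) - (2) = -4.

-4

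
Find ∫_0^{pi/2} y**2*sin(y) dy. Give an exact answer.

Integrate by parts twice (u = y^2, dv = sin(y) dy).
An antiderivative is F(y) = -y**2*cos(y) + 2*y*sin(y) + 2*cos(y).
Then F(pi/2) - F(0) = (pi) - (2) = -2 + pi.

-2 + pi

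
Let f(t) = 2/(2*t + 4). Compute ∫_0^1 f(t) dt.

log(3/2)

Let u = 2*t + 4, so du = 2 dt. When t = 0, u = 4; when t = 1, u = 6.
The integral becomes ∫ 1/u du from 4 to 6, with antiderivative log(u).
Back in t: F(t) = log(2*t + 4).
Then F(1) - F(0) = (log(6)) - (log(4)) = log(3/2).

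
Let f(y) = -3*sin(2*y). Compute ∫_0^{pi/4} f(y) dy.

An antiderivative is F(y) = 3*cos(2*y)/2.
Then F(pi/4) - F(0) = (0) - (3/2) = -3/2.

-3/2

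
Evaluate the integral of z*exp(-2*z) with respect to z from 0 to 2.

Integrate by parts once (u = z, dv = exp(-2*z) dz).
An antiderivative is F(z) = (-2*z - 1)*exp(-2*z)/4.
Then F(2) - F(0) = (-5*exp(-4)/4) - (-1/4) = (-5 + exp(4))*exp(-4)/4.

(-5 + exp(4))*exp(-4)/4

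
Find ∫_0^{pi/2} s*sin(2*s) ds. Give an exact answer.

Integrate by parts once (u = s, dv = sin(2*s) ds).
An antiderivative is F(s) = -s*cos(2*s)/2 + sin(2*s)/4.
Then F(pi/2) - F(0) = (pi/4) - (0) = pi/4.

pi/4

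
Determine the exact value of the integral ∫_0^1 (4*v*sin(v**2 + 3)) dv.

2*cos(3) - 2*cos(4)

Let u = v**2 + 3, so du = 2*v dv. When v = 0, u = 3; when v = 1, u = 4.
The integral becomes 2·∫ sin(u) du from 3 to 4, with antiderivative -2*cos(u).
Back in v: F(v) = -2*cos(v**2 + 3).
Then F(1) - F(0) = (-2*cos(4)) - (-2*cos(3)) = 2*cos(3) - 2*cos(4).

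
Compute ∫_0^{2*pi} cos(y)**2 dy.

Use the identity cos^2(y) = (1 + cos(2*y))/2.
An antiderivative is F(y) = y/2 + sin(2*y)/4.
Then F(2*pi) - F(0) = (pi) - (0) = pi.

pi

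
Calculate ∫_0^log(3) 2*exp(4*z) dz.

40

Let u = exp(z), so du = exp(z) dz. When z = 0, u = 1; when z = log(3), u = 3.
The integral becomes 2·∫ u**3 du from 1 to 3, with antiderivative u**4/2.
Back in z: F(z) = exp(4*z)/2.
Then F(log(3)) - F(0) = (81/2) - (1/2) = 40.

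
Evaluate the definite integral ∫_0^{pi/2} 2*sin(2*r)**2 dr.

pi/2

Use the identity sin^2(2*r) = (1 - cos(4*r))/2.
An antiderivative is F(r) = r - sin(4*r)/4.
Then F(pi/2) - F(0) = (pi/2) - (0) = pi/2.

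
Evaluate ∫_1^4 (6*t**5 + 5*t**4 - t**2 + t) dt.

By the power rule, an antiderivative is F(t) = t**6 + t**5 - t**3/3 + t**2/2.
Then F(4) - F(1) = (15320/3) - (13/6) = 10209/2.

10209/2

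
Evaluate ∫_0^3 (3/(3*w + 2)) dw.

An antiderivative is F(w) = log(3*w + 2).
Then F(3) - F(0) = (log(11)) - (log(2)) = log(11/2).

log(11/2)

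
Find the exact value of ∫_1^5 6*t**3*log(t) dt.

Integrate by parts once (u = ln t, dv = 6*t**3 dt).
An antiderivative is F(t) = 3*t**4*(4*log(t) - 1)/8.
Then F(5) - F(1) = (-1875/8 + 1875*log(5)/2) - (-3/8) = -234 + 1875*log(5)/2.

-234 + 1875*log(5)/2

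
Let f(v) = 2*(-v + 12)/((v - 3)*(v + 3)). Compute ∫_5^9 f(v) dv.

log(32/9)

Factor the denominator: v**2 - 9 = (v + 3)(v - 3).
Partial fractions: 2*(-v + 12)/((v - 3)*(v + 3)) = -5/(v + 3) + 3/(v - 3).
An antiderivative is F(v) = 3*log(v - 3) - 5*log(v + 3).
Then F(9) - F(5) = (-7*log(2) - 2*log(3)) - (-12*log(2)) = log(32/9).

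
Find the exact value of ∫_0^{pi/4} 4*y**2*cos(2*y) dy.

-1 + pi**2/8

Integrate by parts twice (u = y^2, dv = 4*cos(2*y) dy).
An antiderivative is F(y) = 2*y**2*sin(2*y) + 2*y*cos(2*y) - sin(2*y).
Then F(pi/4) - F(0) = (-1 + pi**2/8) - (0) = -1 + pi**2/8.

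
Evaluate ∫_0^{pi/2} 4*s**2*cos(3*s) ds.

Integrate by parts twice (u = s^2, dv = 4*cos(3*s) ds).
An antiderivative is F(s) = 4*s**2*sin(3*s)/3 + 8*s*cos(3*s)/9 - 8*sin(3*s)/27.
Then F(pi/2) - F(0) = (8/27 - pi**2/3) - (0) = 8/27 - pi**2/3.

8/27 - pi**2/3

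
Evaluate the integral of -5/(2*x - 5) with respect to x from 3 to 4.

An antiderivative is F(x) = -5*log(2*x - 5)/2.
Then F(4) - F(3) = (-5*log(3)/2) - (0) = -5*log(3)/2.

-5*log(3)/2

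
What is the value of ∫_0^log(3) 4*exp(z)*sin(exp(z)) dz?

Let u = exp(z), so du = exp(z) dz. When z = 0, u = 1; when z = log(3), u = 3.
The integral becomes 4·∫ sin(u) du from 1 to 3, with antiderivative -4*cos(u).
Back in z: F(z) = -4*cos(exp(z)).
Then F(log(3)) - F(0) = (-4*cos(3)) - (-4*cos(1)) = 4*cos(1) - 4*cos(3).

4*cos(1) - 4*cos(3)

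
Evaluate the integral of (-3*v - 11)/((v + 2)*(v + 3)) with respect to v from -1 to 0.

Factor the denominator: v**2 + 5*v + 6 = (v + 3)(v + 2).
Partial fractions: (-3*v - 11)/((v + 2)*(v + 3)) = 2/(v + 3) - 5/(v + 2).
An antiderivative is F(v) = -5*log(v + 2) + 2*log(v + 3).
Then F(0) - F(-1) = (log(9/32)) - (log(4)) = -7*log(2) + 2*log(3).

-7*log(2) + 2*log(3)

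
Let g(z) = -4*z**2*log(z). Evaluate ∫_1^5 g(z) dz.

496/9 - 500*log(5)/3

Integrate by parts once (u = ln z, dv = -4*z**2 dz).
An antiderivative is F(z) = -4*z**3*(3*log(z) - 1)/9.
Then F(5) - F(1) = (500/9 - 500*log(5)/3) - (4/9) = 496/9 - 500*log(5)/3.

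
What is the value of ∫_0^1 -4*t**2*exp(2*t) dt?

1 - exp(2)

Integrate by parts twice (u = t^2, dv = -4*exp(2*t) dt).
An antiderivative is F(t) = (-2*t**2 + 2*t - 1)*exp(2*t).
Then F(1) - F(0) = (-exp(2)) - (-1) = 1 - exp(2).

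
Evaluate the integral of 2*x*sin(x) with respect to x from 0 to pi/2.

2

Integrate by parts once (u = x, dv = 2*sin(x) dx).
An antiderivative is F(x) = -2*x*cos(x) + 2*sin(x).
Then F(pi/2) - F(0) = (2) - (0) = 2.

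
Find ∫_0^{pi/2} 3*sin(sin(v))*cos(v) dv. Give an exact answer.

3 - 3*cos(1)

Let u = sin(v), so du = cos(v) dv. When v = 0, u = 0; when v = pi/2, u = 1.
The integral becomes 3·∫ sin(u) du from 0 to 1, with antiderivative -3*cos(u).
Back in v: F(v) = -3*cos(sin(v)).
Then F(pi/2) - F(0) = (-3*cos(1)) - (-3) = 3 - 3*cos(1).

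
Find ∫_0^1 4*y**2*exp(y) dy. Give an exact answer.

Integrate by parts twice (u = y^2, dv = 4*exp(y) dy).
An antiderivative is F(y) = (4*y**2 - 8*y + 8)*exp(y).
Then F(1) - F(0) = (4*E) - (8) = -8 + 4*E.

-8 + 4*E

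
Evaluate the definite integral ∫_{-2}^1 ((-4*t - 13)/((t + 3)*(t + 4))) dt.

Factor the denominator: t**2 + 7*t + 12 = (t + 4)(t + 3).
Partial fractions: (-4*t - 13)/((t + 3)*(t + 4)) = -3/(t + 4) - 1/(t + 3).
An antiderivative is F(t) = -log(t + 3) - 3*log(t + 4).
Then F(1) - F(-2) = (-3*log(5) - 2*log(2)) - (-log(8)) = -3*log(5) + log(2).

-3*log(5) + log(2)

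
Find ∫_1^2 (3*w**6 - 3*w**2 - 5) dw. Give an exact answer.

By the power rule, an antiderivative is F(w) = 3*w**7/7 - w**3 - 5*w.
Then F(2) - F(1) = (258/7) - (-39/7) = 297/7.

297/7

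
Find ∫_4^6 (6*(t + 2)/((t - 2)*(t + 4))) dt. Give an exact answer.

Factor the denominator: t**2 + 2*t - 8 = (t + 4)(t - 2).
Partial fractions: 6*(t + 2)/((t - 2)*(t + 4)) = 2/(t + 4) + 4/(t - 2).
An antiderivative is F(t) = 4*log(t - 2) + 2*log(t + 4).
Then F(6) - F(4) = (2*log(5) + 10*log(2)) - (10*log(2)) = log(25).

log(25)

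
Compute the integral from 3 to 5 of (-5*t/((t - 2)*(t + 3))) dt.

Factor the denominator: t**2 + t - 6 = (t + 3)(t - 2).
Partial fractions: -5*t/((t - 2)*(t + 3)) = -3/(t + 3) - 2/(t - 2).
An antiderivative is F(t) = -2*log(t - 2) - 3*log(t + 3).
Then F(5) - F(3) = (-9*log(2) - 2*log(3)) - (-3*log(3) - 3*log(2)) = log(3/64).

log(3/64)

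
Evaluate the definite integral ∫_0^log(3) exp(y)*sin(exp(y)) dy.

Let u = exp(y), so du = exp(y) dy. When y = 0, u = 1; when y = log(3), u = 3.
The integral becomes ∫ sin(u) du from 1 to 3, with antiderivative -cos(u).
Back in y: F(y) = -cos(exp(y)).
Then F(log(3)) - F(0) = (-cos(3)) - (-cos(1)) = cos(1) - cos(3).

cos(1) - cos(3)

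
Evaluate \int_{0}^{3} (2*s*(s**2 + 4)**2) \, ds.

711

Let u = s**2 + 4, so du = 2*s ds. When s = 0, u = 4; when s = 3, u = 13.
The integral becomes ∫ u**2 du from 4 to 13, with antiderivative u**3/3.
Back in s: F(s) = (s**2 + 4)**3/3.
Then F(3) - F(0) = (2197/3) - (64/3) = 711.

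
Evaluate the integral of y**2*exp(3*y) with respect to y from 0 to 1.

-2/27 + 5*exp(3)/27

Integrate by parts twice (u = y^2, dv = exp(3*y) dy).
An antiderivative is F(y) = (9*y**2 - 6*y + 2)*exp(3*y)/27.
Then F(1) - F(0) = (5*exp(3)/27) - (2/27) = -2/27 + 5*exp(3)/27.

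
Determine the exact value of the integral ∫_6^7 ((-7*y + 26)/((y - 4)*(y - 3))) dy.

-8*log(2) + 3*log(3)

Factor the denominator: y**2 - 7*y + 12 = (y - 3)(y - 4).
Partial fractions: (-7*y + 26)/((y - 4)*(y - 3)) = -5/(y - 3) - 2/(y - 4).
An antiderivative is F(y) = -2*log(y - 4) - 5*log(y - 3).
Then F(7) - F(6) = (-10*log(2) - 2*log(3)) - (-5*log(3) - 2*log(2)) = -8*log(2) + 3*log(3).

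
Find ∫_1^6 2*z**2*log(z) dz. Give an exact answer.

Integrate by parts once (u = ln z, dv = 2*z**2 dz).
An antiderivative is F(z) = 2*z**3*(3*log(z) - 1)/9.
Then F(6) - F(1) = (-48 + 144*log(2) + 144*log(3)) - (-2/9) = -430/9 + 144*log(2) + 144*log(3).

-430/9 + 144*log(2) + 144*log(3)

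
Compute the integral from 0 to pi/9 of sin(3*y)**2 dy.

-sqrt(3)/24 + pi/18

Use the identity sin^2(3*y) = (1 - cos(6*y))/2.
An antiderivative is F(y) = y/2 - sin(6*y)/12.
Then F(pi/9) - F(0) = (-sqrt(3)/24 + pi/18) - (0) = -sqrt(3)/24 + pi/18.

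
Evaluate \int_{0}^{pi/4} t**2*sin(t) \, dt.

-2 - sqrt(2)*pi**2/32 + sqrt(2)*pi/4 + sqrt(2)

Integrate by parts twice (u = t^2, dv = sin(t) dt).
An antiderivative is F(t) = -t**2*cos(t) + 2*t*sin(t) + 2*cos(t).
Then F(pi/4) - F(0) = (sqrt(2)*(-pi**2 + 8*pi + 32)/32) - (2) = -2 - sqrt(2)*pi**2/32 + sqrt(2)*pi/4 + sqrt(2).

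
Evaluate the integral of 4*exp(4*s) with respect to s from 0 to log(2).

Let u = exp(s), so du = exp(s) ds. When s = 0, u = 1; when s = log(2), u = 2.
The integral becomes 4·∫ u**3 du from 1 to 2, with antiderivative u**4.
Back in s: F(s) = exp(4*s).
Then F(log(2)) - F(0) = (16) - (1) = 15.

15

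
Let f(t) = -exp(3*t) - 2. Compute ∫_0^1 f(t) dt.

-exp(3)/3 - 5/3

An antiderivative is F(t) = -exp(3*t)/3 - 2*t.
Then F(1) - F(0) = (-exp(3)/3 - 2) - (-1/3) = -exp(3)/3 - 5/3.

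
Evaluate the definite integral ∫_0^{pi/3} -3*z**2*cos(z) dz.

Integrate by parts twice (u = z^2, dv = -3*cos(z) dz).
An antiderivative is F(z) = -3*z**2*sin(z) - 6*z*cos(z) + 6*sin(z).
Then F(pi/3) - F(0) = (-pi - sqrt(3)*pi**2/6 + 3*sqrt(3)) - (0) = -pi - sqrt(3)*pi**2/6 + 3*sqrt(3).

-pi - sqrt(3)*pi**2/6 + 3*sqrt(3)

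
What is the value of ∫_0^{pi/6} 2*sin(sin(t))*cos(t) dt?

2 - 2*cos(1/2)

Let u = sin(t), so du = cos(t) dt. When t = 0, u = 0; when t = pi/6, u = 1/2.
The integral becomes 2·∫ sin(u) du from 0 to 1/2, with antiderivative -2*cos(u).
Back in t: F(t) = -2*cos(sin(t)).
Then F(pi/6) - F(0) = (-2*cos(1/2)) - (-2) = 2 - 2*cos(1/2).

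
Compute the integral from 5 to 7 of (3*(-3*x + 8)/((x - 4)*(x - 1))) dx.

Factor the denominator: x**2 - 5*x + 4 = (x - 1)(x - 4).
Partial fractions: 3*(-3*x + 8)/((x - 4)*(x - 1)) = -5/(x - 1) - 4/(x - 4).
An antiderivative is F(x) = -4*log(x - 4) - 5*log(x - 1).
Then F(7) - F(5) = (-9*log(3) - 5*log(2)) - (-10*log(2)) = -9*log(3) + 5*log(2).

-9*log(3) + 5*log(2)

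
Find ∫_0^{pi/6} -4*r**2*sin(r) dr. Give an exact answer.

Integrate by parts twice (u = r^2, dv = -4*sin(r) dr).
An antiderivative is F(r) = 4*r**2*cos(r) - 8*r*sin(r) - 8*cos(r).
Then F(pi/6) - F(0) = (-4*sqrt(3) - 2*pi/3 + sqrt(3)*pi**2/18) - (-8) = -4*sqrt(3) - 2*pi/3 + sqrt(3)*pi**2/18 + 8.

-4*sqrt(3) - 2*pi/3 + sqrt(3)*pi**2/18 + 8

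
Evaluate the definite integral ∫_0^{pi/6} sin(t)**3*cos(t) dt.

Let u = sin(t), so du = cos(t) dt. When t = 0, u = 0; when t = pi/6, u = 1/2.
The integral becomes ∫ u**3 du from 0 to 1/2, with antiderivative u**4/4.
Back in t: F(t) = sin(t)**4/4.
Then F(pi/6) - F(0) = (1/64) - (0) = 1/64.

1/64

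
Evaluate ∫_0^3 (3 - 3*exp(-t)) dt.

An antiderivative is F(t) = 3*t + 3*exp(-t).
Then F(3) - F(0) = (3*exp(-3) + 9) - (3) = 3*exp(-3) + 6.

3*exp(-3) + 6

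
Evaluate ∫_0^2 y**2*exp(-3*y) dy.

2/27 - 50*exp(-6)/27

Integrate by parts twice (u = y^2, dv = exp(-3*y) dy).
An antiderivative is F(y) = (-9*y**2 - 6*y - 2)*exp(-3*y)/27.
Then F(2) - F(0) = (-50*exp(-6)/27) - (-2/27) = 2/27 - 50*exp(-6)/27.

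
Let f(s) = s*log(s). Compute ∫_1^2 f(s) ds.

Integrate by parts once (u = ln s, dv = s ds).
An antiderivative is F(s) = s**2*(2*log(s) - 1)/4.
Then F(2) - F(1) = (-1 + log(4)) - (-1/4) = -3/4 + log(4).

-3/4 + log(4)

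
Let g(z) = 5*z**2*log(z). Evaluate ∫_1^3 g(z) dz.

Integrate by parts once (u = ln z, dv = 5*z**2 dz).
An antiderivative is F(z) = 5*z**3*(3*log(z) - 1)/9.
Then F(3) - F(1) = (-15 + 45*log(3)) - (-5/9) = -130/9 + 45*log(3).

-130/9 + 45*log(3)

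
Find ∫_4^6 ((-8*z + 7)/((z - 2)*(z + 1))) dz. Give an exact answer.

-5*log(7) - 3*log(2) + 5*log(5)

Factor the denominator: z**2 - z - 2 = (z + 1)(z - 2).
Partial fractions: (-8*z + 7)/((z - 2)*(z + 1)) = -5/(z + 1) - 3/(z - 2).
An antiderivative is F(z) = -3*log(z - 2) - 5*log(z + 1).
Then F(6) - F(4) = (-5*log(7) - 6*log(2)) - (-5*log(5) - 3*log(2)) = -5*log(7) - 3*log(2) + 5*log(5).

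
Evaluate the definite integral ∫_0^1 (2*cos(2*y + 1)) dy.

Let u = 2*y + 1, so du = 2 dy. When y = 0, u = 1; when y = 1, u = 3.
The integral becomes ∫ cos(u) du from 1 to 3, with antiderivative sin(u).
Back in y: F(y) = sin(2*y + 1).
Then F(1) - F(0) = (sin(3)) - (sin(1)) = -sin(1) + sin(3).

-sin(1) + sin(3)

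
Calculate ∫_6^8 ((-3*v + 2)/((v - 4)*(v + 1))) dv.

log(7/36)

Factor the denominator: v**2 - 3*v - 4 = (v + 1)(v - 4).
Partial fractions: (-3*v + 2)/((v - 4)*(v + 1)) = -1/(v + 1) - 2/(v - 4).
An antiderivative is F(v) = -2*log(v - 4) - log(v + 1).
Then F(8) - F(6) = (-4*log(2) - 2*log(3)) - (-log(28)) = log(7/36).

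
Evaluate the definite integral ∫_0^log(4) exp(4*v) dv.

255/4

Let u = exp(v), so du = exp(v) dv. When v = 0, u = 1; when v = log(4), u = 4.
The integral becomes ∫ u**3 du from 1 to 4, with antiderivative u**4/4.
Back in v: F(v) = exp(4*v)/4.
Then F(log(4)) - F(0) = (64) - (1/4) = 255/4.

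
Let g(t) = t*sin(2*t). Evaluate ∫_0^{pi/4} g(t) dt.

1/4

Integrate by parts once (u = t, dv = sin(2*t) dt).
An antiderivative is F(t) = -t*cos(2*t)/2 + sin(2*t)/4.
Then F(pi/4) - F(0) = (1/4) - (0) = 1/4.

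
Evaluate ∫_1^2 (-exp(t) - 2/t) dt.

An antiderivative is F(t) = -exp(t) - 2*log(t).
Then F(2) - F(1) = (-exp(2) - log(4)) - (-exp(1)) = -exp(2) - log(4) + exp(1).

-exp(2) - log(4) + exp(1)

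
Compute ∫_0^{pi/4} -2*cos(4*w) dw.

An antiderivative is F(w) = -sin(4*w)/2.
Then F(pi/4) - F(0) = (0) - (0) = 0.

0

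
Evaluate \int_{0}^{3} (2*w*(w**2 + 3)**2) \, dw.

567

Let u = w**2 + 3, so du = 2*w dw. When w = 0, u = 3; when w = 3, u = 12.
The integral becomes ∫ u**2 du from 3 to 12, with antiderivative u**3/3.
Back in w: F(w) = (w**2 + 3)**3/3.
Then F(3) - F(0) = (576) - (9) = 567.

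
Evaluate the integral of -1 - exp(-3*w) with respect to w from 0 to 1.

An antiderivative is F(w) = -w + exp(-3*w)/3.
Then F(1) - F(0) = (-1 + exp(-3)/3) - (1/3) = -4/3 + exp(-3)/3.

-4/3 + exp(-3)/3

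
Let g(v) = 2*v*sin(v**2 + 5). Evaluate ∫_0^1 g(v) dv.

Let u = v**2 + 5, so du = 2*v dv. When v = 0, u = 5; when v = 1, u = 6.
The integral becomes ∫ sin(u) du from 5 to 6, with antiderivative -cos(u).
Back in v: F(v) = -cos(v**2 + 5).
Then F(1) - F(0) = (-cos(6)) - (-cos(5)) = -cos(6) + cos(5).

-cos(6) + cos(5)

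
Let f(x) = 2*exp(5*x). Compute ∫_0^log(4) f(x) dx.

Let u = exp(x), so du = exp(x) dx. When x = 0, u = 1; when x = log(4), u = 4.
The integral becomes 2·∫ u**4 du from 1 to 4, with antiderivative 2*u**5/5.
Back in x: F(x) = 2*exp(5*x)/5.
Then F(log(4)) - F(0) = (2048/5) - (2/5) = 2046/5.

2046/5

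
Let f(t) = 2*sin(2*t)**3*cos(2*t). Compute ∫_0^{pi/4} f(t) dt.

1/4

Let u = sin(2*t), so du = 2*cos(2*t) dt. When t = 0, u = 0; when t = pi/4, u = 1.
The integral becomes ∫ u**3 du from 0 to 1, with antiderivative u**4/4.
Back in t: F(t) = sin(2*t)**4/4.
Then F(pi/4) - F(0) = (1/4) - (0) = 1/4.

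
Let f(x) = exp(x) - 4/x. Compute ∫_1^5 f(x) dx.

An antiderivative is F(x) = exp(x) - 4*log(x).
Then F(5) - F(1) = (-4*log(5) + exp(5)) - (exp(1)) = -4*log(5) - exp(1) + exp(5).

-4*log(5) - exp(1) + exp(5)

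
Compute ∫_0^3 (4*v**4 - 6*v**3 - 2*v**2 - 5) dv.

By the power rule, an antiderivative is F(v) = 4*v**5/5 - 3*v**4/2 - 2*v**3/3 - 5*v.
Then F(3) - F(0) = (399/10) - (0) = 399/10.

399/10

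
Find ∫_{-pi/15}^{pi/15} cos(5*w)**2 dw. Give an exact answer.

sqrt(3)/20 + pi/15

Use the identity cos^2(5*w) = (1 + cos(10*w))/2.
An antiderivative is F(w) = w/2 + sin(10*w)/20.
Then F(pi/15) - F(-pi/15) = (sqrt(3)/40 + pi/30) - (-pi/30 - sqrt(3)/40) = sqrt(3)/20 + pi/15.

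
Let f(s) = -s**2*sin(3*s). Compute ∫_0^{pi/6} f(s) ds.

2/27 - pi/27

Integrate by parts twice (u = s^2, dv = -sin(3*s) ds).
An antiderivative is F(s) = s**2*cos(3*s)/3 - 2*s*sin(3*s)/9 - 2*cos(3*s)/27.
Then F(pi/6) - F(0) = (-pi/27) - (-2/27) = 2/27 - pi/27.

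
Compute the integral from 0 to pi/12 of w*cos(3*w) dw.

-1/9 + sqrt(2)*pi/72 + sqrt(2)/18

Integrate by parts once (u = w, dv = cos(3*w) dw).
An antiderivative is F(w) = w*sin(3*w)/3 + cos(3*w)/9.
Then F(pi/12) - F(0) = (sqrt(2)*(pi + 4)/72) - (1/9) = -1/9 + sqrt(2)*pi/72 + sqrt(2)/18.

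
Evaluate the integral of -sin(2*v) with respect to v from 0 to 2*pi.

0

An antiderivative is F(v) = cos(2*v)/2.
Then F(2*pi) - F(0) = (1/2) - (1/2) = 0.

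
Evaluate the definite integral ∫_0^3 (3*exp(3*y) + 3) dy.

An antiderivative is F(y) = exp(3*y) + 3*y.
Then F(3) - F(0) = (9 + exp(9)) - (1) = 8 + exp(9).

8 + exp(9)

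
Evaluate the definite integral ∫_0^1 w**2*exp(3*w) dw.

Integrate by parts twice (u = w^2, dv = exp(3*w) dw).
An antiderivative is F(w) = (9*w**2 - 6*w + 2)*exp(3*w)/27.
Then F(1) - F(0) = (5*exp(3)/27) - (2/27) = -2/27 + 5*exp(3)/27.

-2/27 + 5*exp(3)/27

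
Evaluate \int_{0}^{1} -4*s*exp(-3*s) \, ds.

-4/9 + 16*exp(-3)/9

Integrate by parts once (u = s, dv = -4*exp(-3*s) ds).
An antiderivative is F(s) = (12*s + 4)*exp(-3*s)/9.
Then F(1) - F(0) = (16*exp(-3)/9) - (4/9) = -4/9 + 16*exp(-3)/9.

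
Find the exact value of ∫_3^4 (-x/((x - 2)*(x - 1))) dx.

Factor the denominator: x**2 - 3*x + 2 = (x - 1)(x - 2).
Partial fractions: -x/((x - 2)*(x - 1)) = 1/(x - 1) - 2/(x - 2).
An antiderivative is F(x) = -2*log(x - 2) + log(x - 1).
Then F(4) - F(3) = (log(3/4)) - (log(2)) = log(3/8).

log(3/8)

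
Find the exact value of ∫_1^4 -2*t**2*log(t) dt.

Integrate by parts once (u = ln t, dv = -2*t**2 dt).
An antiderivative is F(t) = -2*t**3*(3*log(t) - 1)/9.
Then F(4) - F(1) = (128/9 - 256*log(2)/3) - (2/9) = 14 - 256*log(2)/3.

14 - 256*log(2)/3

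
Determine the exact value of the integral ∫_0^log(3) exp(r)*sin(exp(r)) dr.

cos(1) - cos(3)

Let u = exp(r), so du = exp(r) dr. When r = 0, u = 1; when r = log(3), u = 3.
The integral becomes ∫ sin(u) du from 1 to 3, with antiderivative -cos(u).
Back in r: F(r) = -cos(exp(r)).
Then F(log(3)) - F(0) = (-cos(3)) - (-cos(1)) = cos(1) - cos(3).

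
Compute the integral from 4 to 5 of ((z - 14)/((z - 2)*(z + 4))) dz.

-7*log(2) + 4*log(3)

Factor the denominator: z**2 + 2*z - 8 = (z + 4)(z - 2).
Partial fractions: (z - 14)/((z - 2)*(z + 4)) = 3/(z + 4) - 2/(z - 2).
An antiderivative is F(z) = -2*log(z - 2) + 3*log(z + 4).
Then F(5) - F(4) = (log(81)) - (7*log(2)) = -7*log(2) + 4*log(3).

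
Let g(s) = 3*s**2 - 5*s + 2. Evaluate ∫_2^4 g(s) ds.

By the power rule, an antiderivative is F(s) = s**3 - 5*s**2/2 + 2*s.
Then F(4) - F(2) = (32) - (2) = 30.

30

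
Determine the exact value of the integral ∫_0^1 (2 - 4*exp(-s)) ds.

An antiderivative is F(s) = 2*s + 4*exp(-s).
Then F(1) - F(0) = (4*exp(-1) + 2) - (4) = -2 + 4*exp(-1).

-2 + 4*exp(-1)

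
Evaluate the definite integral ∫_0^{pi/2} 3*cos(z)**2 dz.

3*pi/4

Use the identity cos^2(z) = (1 + cos(2*z))/2.
An antiderivative is F(z) = 3*z/2 + 3*sin(2*z)/4.
Then F(pi/2) - F(0) = (3*pi/4) - (0) = 3*pi/4.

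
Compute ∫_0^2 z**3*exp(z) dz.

6 + 2*exp(2)

Integrate by parts 3 times (u = z^3, dv = exp(z) dz).
An antiderivative is F(z) = (z**3 - 3*z**2 + 6*z - 6)*exp(z).
Then F(2) - F(0) = (2*exp(2)) - (-6) = 6 + 2*exp(2).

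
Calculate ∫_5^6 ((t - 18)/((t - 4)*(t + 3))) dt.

Factor the denominator: t**2 - t - 12 = (t + 3)(t - 4).
Partial fractions: (t - 18)/((t - 4)*(t + 3)) = 3/(t + 3) - 2/(t - 4).
An antiderivative is F(t) = -2*log(t - 4) + 3*log(t + 3).
Then F(6) - F(5) = (-2*log(2) + 6*log(3)) - (9*log(2)) = -11*log(2) + 6*log(3).

-11*log(2) + 6*log(3)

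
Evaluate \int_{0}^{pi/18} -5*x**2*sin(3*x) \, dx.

-5*sqrt(3)/27 - 5*pi/162 + 5*sqrt(3)*pi**2/1944 + 10/27

Integrate by parts twice (u = x^2, dv = -5*sin(3*x) dx).
An antiderivative is F(x) = 5*x**2*cos(3*x)/3 - 10*x*sin(3*x)/9 - 10*cos(3*x)/27.
Then F(pi/18) - F(0) = (-5*sqrt(3)/27 - 5*pi/162 + 5*sqrt(3)*pi**2/1944) - (-10/27) = -5*sqrt(3)/27 - 5*pi/162 + 5*sqrt(3)*pi**2/1944 + 10/27.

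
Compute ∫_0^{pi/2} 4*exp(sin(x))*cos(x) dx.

Let u = sin(x), so du = cos(x) dx. When x = 0, u = 0; when x = pi/2, u = 1.
The integral becomes 4·∫ exp(u) du from 0 to 1, with antiderivative 4*exp(u).
Back in x: F(x) = 4*exp(sin(x)).
Then F(pi/2) - F(0) = (4*E) - (4) = -4 + 4*E.

-4 + 4*E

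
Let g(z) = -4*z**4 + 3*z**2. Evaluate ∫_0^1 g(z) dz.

1/5

By the power rule, an antiderivative is F(z) = -4*z**5/5 + z**3.
Then F(1) - F(0) = (1/5) - (0) = 1/5.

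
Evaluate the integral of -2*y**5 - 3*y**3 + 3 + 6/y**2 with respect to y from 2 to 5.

By the power rule, an antiderivative is F(y) = -y**6/3 - 3*y**4/4 + 3*y - 6/y.
Then F(5) - F(2) = (-339797/60) - (-91/3) = -112659/20.

-112659/20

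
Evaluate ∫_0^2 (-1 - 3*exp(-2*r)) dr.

An antiderivative is F(r) = -r + 3*exp(-2*r)/2.
Then F(2) - F(0) = (-2 + 3*exp(-4)/2) - (3/2) = -7/2 + 3*exp(-4)/2.

-7/2 + 3*exp(-4)/2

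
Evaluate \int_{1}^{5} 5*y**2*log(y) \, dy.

Integrate by parts once (u = ln y, dv = 5*y**2 dy).
An antiderivative is F(y) = 5*y**3*(3*log(y) - 1)/9.
Then F(5) - F(1) = (-625/9 + 625*log(5)/3) - (-5/9) = -620/9 + 625*log(5)/3.

-620/9 + 625*log(5)/3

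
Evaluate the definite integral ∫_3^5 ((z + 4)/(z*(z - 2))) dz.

Factor the denominator: z**2 - 2*z = z(z - 2).
Partial fractions: (z + 4)/(z*(z - 2)) = -2/z + 3/(z - 2).
An antiderivative is F(z) = -2*log(z) + 3*log(z - 2).
Then F(5) - F(3) = (log(27/25)) - (-log(9)) = -2*log(5) + 5*log(3).

-2*log(5) + 5*log(3)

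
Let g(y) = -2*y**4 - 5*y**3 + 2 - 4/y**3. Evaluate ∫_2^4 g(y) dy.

By the power rule, an antiderivative is F(y) = -2*y**5/5 - 5*y**4/4 + 2*y + 2/y**2.
Then F(4) - F(2) = (-28859/40) - (-283/10) = -27727/40.

-27727/40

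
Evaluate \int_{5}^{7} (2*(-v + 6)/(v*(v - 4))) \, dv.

Factor the denominator: v**2 - 4*v = v(v - 4).
Partial fractions: 2*(-v + 6)/(v*(v - 4)) = -3/v + 1/(v - 4).
An antiderivative is F(v) = -3*log(v) + log(v - 4).
Then F(7) - F(5) = (-3*log(7) + log(3)) - (-3*log(5)) = -3*log(7) + log(3) + 3*log(5).

-3*log(7) + log(3) + 3*log(5)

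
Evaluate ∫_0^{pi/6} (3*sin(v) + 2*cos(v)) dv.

An antiderivative is F(v) = 2*sin(v) - 3*cos(v).
Then F(pi/6) - F(0) = (1 - 3*sqrt(3)/2) - (-3) = 4 - 3*sqrt(3)/2.

4 - 3*sqrt(3)/2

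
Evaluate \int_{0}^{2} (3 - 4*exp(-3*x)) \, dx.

4*exp(-6)/3 + 14/3

An antiderivative is F(x) = 3*x + 4*exp(-3*x)/3.
Then F(2) - F(0) = (4*exp(-6)/3 + 6) - (4/3) = 4*exp(-6)/3 + 14/3.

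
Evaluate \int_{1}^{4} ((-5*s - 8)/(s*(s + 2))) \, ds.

-9*log(2)

Factor the denominator: s**2 + 2*s = (s + 2)s.
Partial fractions: (-5*s - 8)/(s*(s + 2)) = -1/(s + 2) - 4/s.
An antiderivative is F(s) = -4*log(s) - log(s + 2).
Then F(4) - F(1) = (-9*log(2) - log(3)) - (-log(3)) = -9*log(2).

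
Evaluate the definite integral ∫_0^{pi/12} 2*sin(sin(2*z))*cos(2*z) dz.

Let u = sin(2*z), so du = 2*cos(2*z) dz. When z = 0, u = 0; when z = pi/12, u = 1/2.
The integral becomes ∫ sin(u) du from 0 to 1/2, with antiderivative -cos(u).
Back in z: F(z) = -cos(sin(2*z)).
Then F(pi/12) - F(0) = (-cos(1/2)) - (-1) = 1 - cos(1/2).

1 - cos(1/2)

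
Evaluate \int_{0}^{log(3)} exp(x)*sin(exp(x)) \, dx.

Let u = exp(x), so du = exp(x) dx. When x = 0, u = 1; when x = log(3), u = 3.
The integral becomes ∫ sin(u) du from 1 to 3, with antiderivative -cos(u).
Back in x: F(x) = -cos(exp(x)).
Then F(log(3)) - F(0) = (-cos(3)) - (-cos(1)) = cos(1) - cos(3).

cos(1) - cos(3)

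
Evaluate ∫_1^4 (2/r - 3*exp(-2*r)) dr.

-3*exp(-2)/2 + 3*exp(-8)/2 + 4*log(2)

An antiderivative is F(r) = 2*log(r) + 3*exp(-2*r)/2.
Then F(4) - F(1) = (3*exp(-8)/2 + 4*log(2)) - (3*exp(-2)/2) = -3*exp(-2)/2 + 3*exp(-8)/2 + 4*log(2).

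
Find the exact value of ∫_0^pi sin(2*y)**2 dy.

Use the identity sin^2(2*y) = (1 - cos(4*y))/2.
An antiderivative is F(y) = y/2 - sin(4*y)/8.
Then F(pi) - F(0) = (pi/2) - (0) = pi/2.

pi/2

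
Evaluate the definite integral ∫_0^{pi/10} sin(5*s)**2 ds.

pi/20

Use the identity sin^2(5*s) = (1 - cos(10*s))/2.
An antiderivative is F(s) = s/2 - sin(10*s)/20.
Then F(pi/10) - F(0) = (pi/20) - (0) = pi/20.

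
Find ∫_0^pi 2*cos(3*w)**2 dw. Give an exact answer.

pi

Use the identity cos^2(3*w) = (1 + cos(6*w))/2.
An antiderivative is F(w) = w + sin(6*w)/6.
Then F(pi) - F(0) = (pi) - (0) = pi.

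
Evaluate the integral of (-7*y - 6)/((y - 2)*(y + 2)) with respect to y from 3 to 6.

Factor the denominator: y**2 - 4 = (y + 2)(y - 2).
Partial fractions: (-7*y - 6)/((y - 2)*(y + 2)) = -2/(y + 2) - 5/(y - 2).
An antiderivative is F(y) = -5*log(y - 2) - 2*log(y + 2).
Then F(6) - F(3) = (-16*log(2)) - (-log(25)) = -16*log(2) + 2*log(5).

-16*log(2) + 2*log(5)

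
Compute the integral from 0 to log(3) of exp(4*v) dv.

Let u = exp(v), so du = exp(v) dv. When v = 0, u = 1; when v = log(3), u = 3.
The integral becomes ∫ u**3 du from 1 to 3, with antiderivative u**4/4.
Back in v: F(v) = exp(4*v)/4.
Then F(log(3)) - F(0) = (81/4) - (1/4) = 20.

20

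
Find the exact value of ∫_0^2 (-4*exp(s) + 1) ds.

An antiderivative is F(s) = s - 4*exp(s).
Then F(2) - F(0) = (2 - 4*exp(2)) - (-4) = 6 - 4*exp(2).

6 - 4*exp(2)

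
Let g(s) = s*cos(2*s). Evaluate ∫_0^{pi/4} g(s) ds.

Integrate by parts once (u = s, dv = cos(2*s) ds).
An antiderivative is F(s) = s*sin(2*s)/2 + cos(2*s)/4.
Then F(pi/4) - F(0) = (pi/8) - (1/4) = -1/4 + pi/8.

-1/4 + pi/8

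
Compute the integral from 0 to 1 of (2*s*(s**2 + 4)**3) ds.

Let u = s**2 + 4, so du = 2*s ds. When s = 0, u = 4; when s = 1, u = 5.
The integral becomes ∫ u**3 du from 4 to 5, with antiderivative u**4/4.
Back in s: F(s) = (s**2 + 4)**4/4.
Then F(1) - F(0) = (625/4) - (64) = 369/4.

369/4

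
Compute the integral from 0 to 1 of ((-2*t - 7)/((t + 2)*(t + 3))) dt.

Factor the denominator: t**2 + 5*t + 6 = (t + 3)(t + 2).
Partial fractions: (-2*t - 7)/((t + 2)*(t + 3)) = 1/(t + 3) - 3/(t + 2).
An antiderivative is F(t) = -3*log(t + 2) + log(t + 3).
Then F(1) - F(0) = (log(4/27)) - (log(3/8)) = log(32/81).

log(32/81)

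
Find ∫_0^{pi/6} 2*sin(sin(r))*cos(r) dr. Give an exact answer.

Let u = sin(r), so du = cos(r) dr. When r = 0, u = 0; when r = pi/6, u = 1/2.
The integral becomes 2·∫ sin(u) du from 0 to 1/2, with antiderivative -2*cos(u).
Back in r: F(r) = -2*cos(sin(r)).
Then F(pi/6) - F(0) = (-2*cos(1/2)) - (-2) = 2 - 2*cos(1/2).

2 - 2*cos(1/2)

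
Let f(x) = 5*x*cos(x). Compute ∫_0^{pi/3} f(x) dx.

Integrate by parts once (u = x, dv = 5*cos(x) dx).
An antiderivative is F(x) = 5*x*sin(x) + 5*cos(x).
Then F(pi/3) - F(0) = (5/2 + 5*sqrt(3)*pi/6) - (5) = -5/2 + 5*sqrt(3)*pi/6.

-5/2 + 5*sqrt(3)*pi/6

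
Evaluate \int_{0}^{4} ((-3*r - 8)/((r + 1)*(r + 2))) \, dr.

Factor the denominator: r**2 + 3*r + 2 = (r + 2)(r + 1).
Partial fractions: (-3*r - 8)/((r + 1)*(r + 2)) = 2/(r + 2) - 5/(r + 1).
An antiderivative is F(r) = -5*log(r + 1) + 2*log(r + 2).
Then F(4) - F(0) = (-5*log(5) + 2*log(2) + 2*log(3)) - (log(4)) = -5*log(5) + 2*log(3).

-5*log(5) + 2*log(3)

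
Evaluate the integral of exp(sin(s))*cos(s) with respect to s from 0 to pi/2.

-1 + E

Let u = sin(s), so du = cos(s) ds. When s = 0, u = 0; when s = pi/2, u = 1.
The integral becomes ∫ exp(u) du from 0 to 1, with antiderivative exp(u).
Back in s: F(s) = exp(sin(s)).
Then F(pi/2) - F(0) = (E) - (1) = -1 + E.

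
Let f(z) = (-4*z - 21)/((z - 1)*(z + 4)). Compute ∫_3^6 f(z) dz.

Factor the denominator: z**2 + 3*z - 4 = (z + 4)(z - 1).
Partial fractions: (-4*z - 21)/((z - 1)*(z + 4)) = 1/(z + 4) - 5/(z - 1).
An antiderivative is F(z) = -5*log(z - 1) + log(z + 4).
Then F(6) - F(3) = (-4*log(5) + log(2)) - (log(7/32)) = -4*log(5) - log(7) + 6*log(2).

-4*log(5) - log(7) + 6*log(2)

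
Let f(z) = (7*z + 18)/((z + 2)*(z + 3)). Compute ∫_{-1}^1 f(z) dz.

3*log(2) + 4*log(3)

Factor the denominator: z**2 + 5*z + 6 = (z + 3)(z + 2).
Partial fractions: (7*z + 18)/((z + 2)*(z + 3)) = 3/(z + 3) + 4/(z + 2).
An antiderivative is F(z) = 4*log(z + 2) + 3*log(z + 3).
Then F(1) - F(-1) = (6*log(2) + 4*log(3)) - (log(8)) = 3*log(2) + 4*log(3).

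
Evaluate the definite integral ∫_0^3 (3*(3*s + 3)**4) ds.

248589/5

Let u = 3*s + 3, so du = 3 ds. When s = 0, u = 3; when s = 3, u = 12.
The integral becomes ∫ u**4 du from 3 to 12, with antiderivative u**5/5.
Back in s: F(s) = (3*s + 3)**5/5.
Then F(3) - F(0) = (248832/5) - (243/5) = 248589/5.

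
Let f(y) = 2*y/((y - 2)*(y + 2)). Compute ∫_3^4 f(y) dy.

Factor the denominator: y**2 - 4 = (y + 2)(y - 2).
Partial fractions: 2*y/((y - 2)*(y + 2)) = 1/(y + 2) + 1/(y - 2).
An antiderivative is F(y) = log(y - 2) + log(y + 2).
Then F(4) - F(3) = (log(12)) - (log(5)) = log(12/5).

log(12/5)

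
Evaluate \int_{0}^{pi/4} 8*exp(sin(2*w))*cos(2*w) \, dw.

-4 + 4*E

Let u = sin(2*w), so du = 2*cos(2*w) dw. When w = 0, u = 0; when w = pi/4, u = 1.
The integral becomes 4·∫ exp(u) du from 0 to 1, with antiderivative 4*exp(u).
Back in w: F(w) = 4*exp(sin(2*w)).
Then F(pi/4) - F(0) = (4*E) - (4) = -4 + 4*E.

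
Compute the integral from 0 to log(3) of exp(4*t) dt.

Let u = exp(t), so du = exp(t) dt. When t = 0, u = 1; when t = log(3), u = 3.
The integral becomes ∫ u**3 du from 1 to 3, with antiderivative u**4/4.
Back in t: F(t) = exp(4*t)/4.
Then F(log(3)) - F(0) = (81/4) - (1/4) = 20.

20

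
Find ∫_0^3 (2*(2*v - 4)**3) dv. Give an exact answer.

Let u = 2*v - 4, so du = 2 dv. When v = 0, u = -4; when v = 3, u = 2.
The integral becomes ∫ u**3 du from -4 to 2, with antiderivative u**4/4.
Back in v: F(v) = (2*v - 4)**4/4.
Then F(3) - F(0) = (4) - (64) = -60.

-60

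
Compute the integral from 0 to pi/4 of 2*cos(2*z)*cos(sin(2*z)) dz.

sin(1)

Let u = sin(2*z), so du = 2*cos(2*z) dz. When z = 0, u = 0; when z = pi/4, u = 1.
The integral becomes ∫ cos(u) du from 0 to 1, with antiderivative sin(u).
Back in z: F(z) = sin(sin(2*z)).
Then F(pi/4) - F(0) = (sin(1)) - (0) = sin(1).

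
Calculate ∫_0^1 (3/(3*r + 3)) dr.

Let u = 3*r + 3, so du = 3 dr. When r = 0, u = 3; when r = 1, u = 6.
The integral becomes ∫ 1/u du from 3 to 6, with antiderivative log(u).
Back in r: F(r) = log(3*r + 3).
Then F(1) - F(0) = (log(6)) - (log(3)) = log(2).

log(2)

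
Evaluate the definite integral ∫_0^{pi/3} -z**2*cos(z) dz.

-pi/3 - sqrt(3)*pi**2/18 + sqrt(3)

Integrate by parts twice (u = z^2, dv = -cos(z) dz).
An antiderivative is F(z) = -z**2*sin(z) - 2*z*cos(z) + 2*sin(z).
Then F(pi/3) - F(0) = (-pi/3 - sqrt(3)*pi**2/18 + sqrt(3)) - (0) = -pi/3 - sqrt(3)*pi**2/18 + sqrt(3).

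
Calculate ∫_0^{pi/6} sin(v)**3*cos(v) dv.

Let u = sin(v), so du = cos(v) dv. When v = 0, u = 0; when v = pi/6, u = 1/2.
The integral becomes ∫ u**3 du from 0 to 1/2, with antiderivative u**4/4.
Back in v: F(v) = sin(v)**4/4.
Then F(pi/6) - F(0) = (1/64) - (0) = 1/64.

1/64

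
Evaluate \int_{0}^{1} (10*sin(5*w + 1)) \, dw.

-2*cos(6) + 2*cos(1)

Let u = 5*w + 1, so du = 5 dw. When w = 0, u = 1; when w = 1, u = 6.
The integral becomes 2·∫ sin(u) du from 1 to 6, with antiderivative -2*cos(u).
Back in w: F(w) = -2*cos(5*w + 1).
Then F(1) - F(0) = (-2*cos(6)) - (-2*cos(1)) = -2*cos(6) + 2*cos(1).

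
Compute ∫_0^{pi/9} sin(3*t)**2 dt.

Use the identity sin^2(3*t) = (1 - cos(6*t))/2.
An antiderivative is F(t) = t/2 - sin(6*t)/12.
Then F(pi/9) - F(0) = (-sqrt(3)/24 + pi/18) - (0) = -sqrt(3)/24 + pi/18.

-sqrt(3)/24 + pi/18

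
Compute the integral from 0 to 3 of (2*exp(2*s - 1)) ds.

Let u = 2*s - 1, so du = 2 ds. When s = 0, u = -1; when s = 3, u = 5.
The integral becomes ∫ exp(u) du from -1 to 5, with antiderivative exp(u).
Back in s: F(s) = exp(2*s - 1).
Then F(3) - F(0) = (exp(5)) - (exp(-1)) = -(1 - exp(6))*exp(-1).

-(1 - exp(6))*exp(-1)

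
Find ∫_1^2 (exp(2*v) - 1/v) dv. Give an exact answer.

-exp(2)/2 - log(2) + exp(4)/2

An antiderivative is F(v) = exp(2*v)/2 - log(v).
Then F(2) - F(1) = (-log(2) + exp(4)/2) - (exp(2)/2) = -exp(2)/2 - log(2) + exp(4)/2.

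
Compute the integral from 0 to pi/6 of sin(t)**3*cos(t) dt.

1/64

Let u = sin(t), so du = cos(t) dt. When t = 0, u = 0; when t = pi/6, u = 1/2.
The integral becomes ∫ u**3 du from 0 to 1/2, with antiderivative u**4/4.
Back in t: F(t) = sin(t)**4/4.
Then F(pi/6) - F(0) = (1/64) - (0) = 1/64.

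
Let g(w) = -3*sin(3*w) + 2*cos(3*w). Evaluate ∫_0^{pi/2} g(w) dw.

-5/3

An antiderivative is F(w) = 2*sin(3*w)/3 + cos(3*w).
Then F(pi/2) - F(0) = (-2/3) - (1) = -5/3.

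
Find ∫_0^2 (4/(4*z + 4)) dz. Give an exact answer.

An antiderivative is F(z) = log(4*z + 4).
Then F(2) - F(0) = (log(12)) - (log(4)) = log(3).

log(3)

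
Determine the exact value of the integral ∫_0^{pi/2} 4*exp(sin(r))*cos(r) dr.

Let u = sin(r), so du = cos(r) dr. When r = 0, u = 0; when r = pi/2, u = 1.
The integral becomes 4·∫ exp(u) du from 0 to 1, with antiderivative 4*exp(u).
Back in r: F(r) = 4*exp(sin(r)).
Then F(pi/2) - F(0) = (4*E) - (4) = -4 + 4*E.

-4 + 4*E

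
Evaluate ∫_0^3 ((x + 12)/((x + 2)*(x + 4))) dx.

Factor the denominator: x**2 + 6*x + 8 = (x + 4)(x + 2).
Partial fractions: (x + 12)/((x + 2)*(x + 4)) = -4/(x + 4) + 5/(x + 2).
An antiderivative is F(x) = 5*log(x + 2) - 4*log(x + 4).
Then F(3) - F(0) = (-4*log(7) + 5*log(5)) - (-log(8)) = -4*log(7) + 3*log(2) + 5*log(5).

-4*log(7) + 3*log(2) + 5*log(5)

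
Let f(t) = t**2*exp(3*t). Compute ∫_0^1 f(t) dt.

-2/27 + 5*exp(3)/27

Integrate by parts twice (u = t^2, dv = exp(3*t) dt).
An antiderivative is F(t) = (9*t**2 - 6*t + 2)*exp(3*t)/27.
Then F(1) - F(0) = (5*exp(3)/27) - (2/27) = -2/27 + 5*exp(3)/27.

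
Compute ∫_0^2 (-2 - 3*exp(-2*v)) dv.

-11/2 + 3*exp(-4)/2

An antiderivative is F(v) = -2*v + 3*exp(-2*v)/2.
Then F(2) - F(0) = (-4 + 3*exp(-4)/2) - (3/2) = -11/2 + 3*exp(-4)/2.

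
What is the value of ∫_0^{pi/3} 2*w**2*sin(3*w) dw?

Integrate by parts twice (u = w^2, dv = 2*sin(3*w) dw).
An antiderivative is F(w) = -2*w**2*cos(3*w)/3 + 4*w*sin(3*w)/9 + 4*cos(3*w)/27.
Then F(pi/3) - F(0) = (-4/27 + 2*pi**2/27) - (4/27) = -8/27 + 2*pi**2/27.

-8/27 + 2*pi**2/27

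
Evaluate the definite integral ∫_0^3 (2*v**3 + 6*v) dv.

135/2

By the power rule, an antiderivative is F(v) = v**4/2 + 3*v**2.
Then F(3) - F(0) = (135/2) - (0) = 135/2.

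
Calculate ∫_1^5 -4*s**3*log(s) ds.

Integrate by parts once (u = ln s, dv = -4*s**3 ds).
An antiderivative is F(s) = -s**4*(4*log(s) - 1)/4.
Then F(5) - F(1) = (625/4 - 625*log(5)) - (1/4) = 156 - 625*log(5).

156 - 625*log(5)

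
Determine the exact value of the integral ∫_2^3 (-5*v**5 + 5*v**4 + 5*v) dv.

-992/3

By the power rule, an antiderivative is F(v) = -5*v**6/6 + v**5 + 5*v**2/2.
Then F(3) - F(2) = (-342) - (-34/3) = -992/3.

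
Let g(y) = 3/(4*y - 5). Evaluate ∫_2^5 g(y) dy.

3*log(5)/4

An antiderivative is F(y) = 3*log(4*y - 5)/4.
Then F(5) - F(2) = (3*log(15)/4) - (3*log(3)/4) = 3*log(5)/4.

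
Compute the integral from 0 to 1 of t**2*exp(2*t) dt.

-1/4 + exp(2)/4

Integrate by parts twice (u = t^2, dv = exp(2*t) dt).
An antiderivative is F(t) = (2*t**2 - 2*t + 1)*exp(2*t)/4.
Then F(1) - F(0) = (exp(2)/4) - (1/4) = -1/4 + exp(2)/4.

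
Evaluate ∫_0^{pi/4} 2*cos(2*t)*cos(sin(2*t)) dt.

sin(1)

Let u = sin(2*t), so du = 2*cos(2*t) dt. When t = 0, u = 0; when t = pi/4, u = 1.
The integral becomes ∫ cos(u) du from 0 to 1, with antiderivative sin(u).
Back in t: F(t) = sin(sin(2*t)).
Then F(pi/4) - F(0) = (sin(1)) - (0) = sin(1).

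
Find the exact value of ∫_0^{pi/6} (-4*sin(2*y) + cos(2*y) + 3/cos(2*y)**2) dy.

-1 + 7*sqrt(3)/4

An antiderivative is F(y) = sin(2*y)/2 + 2*cos(2*y) + 3*tan(2*y)/2.
Then F(pi/6) - F(0) = (1 + 7*sqrt(3)/4) - (2) = -1 + 7*sqrt(3)/4.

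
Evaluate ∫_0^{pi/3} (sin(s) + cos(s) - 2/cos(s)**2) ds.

An antiderivative is F(s) = sin(s) - cos(s) - 2*tan(s).
Then F(pi/3) - F(0) = (-3*sqrt(3)/2 - 1/2) - (-1) = 1/2 - 3*sqrt(3)/2.

1/2 - 3*sqrt(3)/2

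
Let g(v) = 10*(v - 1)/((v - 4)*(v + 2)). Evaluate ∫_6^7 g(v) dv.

-20*log(2) + 15*log(3)

Factor the denominator: v**2 - 2*v - 8 = (v + 2)(v - 4).
Partial fractions: 10*(v - 1)/((v - 4)*(v + 2)) = 5/(v + 2) + 5/(v - 4).
An antiderivative is F(v) = 5*log(v - 4) + 5*log(v + 2).
Then F(7) - F(6) = (15*log(3)) - (20*log(2)) = -20*log(2) + 15*log(3).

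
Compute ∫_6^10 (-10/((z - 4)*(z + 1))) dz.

Factor the denominator: z**2 - 3*z - 4 = (z + 1)(z - 4).
Partial fractions: -10/((z - 4)*(z + 1)) = 2/(z + 1) - 2/(z - 4).
An antiderivative is F(z) = -2*log(z - 4) + 2*log(z + 1).
Then F(10) - F(6) = (-2*log(3) - 2*log(2) + 2*log(11)) - (log(49/4)) = -2*log(7) - 2*log(3) + 2*log(11).

-2*log(7) - 2*log(3) + 2*log(11)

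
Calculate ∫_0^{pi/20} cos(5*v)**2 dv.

Use the identity cos^2(5*v) = (1 + cos(10*v))/2.
An antiderivative is F(v) = v/2 + sin(10*v)/20.
Then F(pi/20) - F(0) = (1/20 + pi/40) - (0) = 1/20 + pi/40.

1/20 + pi/40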